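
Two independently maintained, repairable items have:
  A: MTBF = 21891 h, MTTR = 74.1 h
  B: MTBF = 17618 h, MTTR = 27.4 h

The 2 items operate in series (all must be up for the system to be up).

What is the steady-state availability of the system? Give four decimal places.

A(A) = MTBF/(MTBF+MTTR) = 21891/(21891+74.1) = 0.996626
A(B) = MTBF/(MTBF+MTTR) = 17618/(17618+27.4) = 0.998447
Series availability: 0.996626 × 0.998447 = 0.9951

0.9951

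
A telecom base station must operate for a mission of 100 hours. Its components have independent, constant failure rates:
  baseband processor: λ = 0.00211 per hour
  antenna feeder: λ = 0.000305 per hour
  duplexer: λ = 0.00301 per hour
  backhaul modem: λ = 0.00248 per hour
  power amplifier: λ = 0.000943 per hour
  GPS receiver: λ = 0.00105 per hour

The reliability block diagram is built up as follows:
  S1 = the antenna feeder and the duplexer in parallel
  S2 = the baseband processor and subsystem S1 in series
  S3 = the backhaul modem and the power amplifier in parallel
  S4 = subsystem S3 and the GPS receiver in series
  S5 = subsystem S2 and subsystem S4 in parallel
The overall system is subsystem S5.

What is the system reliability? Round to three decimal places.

0.977

R(baseband processor) = exp(−0.00211 × 100) = 0.80977
R(antenna feeder) = exp(−0.000305 × 100) = 0.96996
R(duplexer) = exp(−0.00301 × 100) = 0.74008
R(backhaul modem) = exp(−0.00248 × 100) = 0.78036
R(power amplifier) = exp(−0.000943 × 100) = 0.91001
R(GPS receiver) = exp(−0.00105 × 100) = 0.90032
Parallel (antenna feeder and duplexer): 1 − (1 − 0.96996)(1 − 0.74008) = 0.99219
Series (baseband processor and [0.99219]): 0.80977 × 0.99219 = 0.80345
Parallel (backhaul modem and power amplifier): 1 − (1 − 0.78036)(1 − 0.91001) = 0.98023
Series ([0.98023] and GPS receiver): 0.98023 × 0.90032 = 0.88252
Parallel ([0.80345] and [0.88252]): 1 − (1 − 0.80345)(1 − 0.88252) = 0.977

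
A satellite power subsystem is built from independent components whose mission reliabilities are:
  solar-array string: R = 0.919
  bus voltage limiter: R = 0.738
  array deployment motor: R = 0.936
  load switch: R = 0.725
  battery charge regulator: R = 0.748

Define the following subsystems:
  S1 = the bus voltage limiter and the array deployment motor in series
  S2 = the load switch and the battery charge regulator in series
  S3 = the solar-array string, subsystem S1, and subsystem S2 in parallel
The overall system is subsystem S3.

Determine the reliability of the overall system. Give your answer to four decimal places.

Series (bus voltage limiter and array deployment motor): 0.738000 × 0.936000 = 0.690768
Series (load switch and battery charge regulator): 0.725000 × 0.748000 = 0.542300
Parallel (solar-array string, [0.690768], and [0.542300]): 1 − (1 − 0.919000)(1 − 0.690768)(1 − 0.542300) = 0.9885

0.9885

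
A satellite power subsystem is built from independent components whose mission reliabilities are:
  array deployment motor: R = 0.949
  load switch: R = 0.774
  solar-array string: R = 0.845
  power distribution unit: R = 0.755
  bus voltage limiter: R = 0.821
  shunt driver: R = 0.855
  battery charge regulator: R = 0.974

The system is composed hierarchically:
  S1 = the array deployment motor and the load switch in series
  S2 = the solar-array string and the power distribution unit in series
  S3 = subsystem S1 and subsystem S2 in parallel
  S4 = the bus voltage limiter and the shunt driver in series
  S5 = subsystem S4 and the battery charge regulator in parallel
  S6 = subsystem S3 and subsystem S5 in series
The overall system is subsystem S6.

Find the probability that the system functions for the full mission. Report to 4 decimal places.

0.8969

Series (array deployment motor and load switch): 0.949000 × 0.774000 = 0.734526
Series (solar-array string and power distribution unit): 0.845000 × 0.755000 = 0.637975
Parallel ([0.734526] and [0.637975]): 1 − (1 − 0.734526)(1 − 0.637975) = 0.903892
Series (bus voltage limiter and shunt driver): 0.821000 × 0.855000 = 0.701955
Parallel ([0.701955] and battery charge regulator): 1 − (1 − 0.701955)(1 − 0.974000) = 0.992251
Series ([0.903892] and [0.992251]): 0.903892 × 0.992251 = 0.8969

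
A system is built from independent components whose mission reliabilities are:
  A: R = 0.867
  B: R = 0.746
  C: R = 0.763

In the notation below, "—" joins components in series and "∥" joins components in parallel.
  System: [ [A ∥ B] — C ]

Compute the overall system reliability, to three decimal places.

0.737

Parallel (A and B): 1 − (1 − 0.86700)(1 − 0.74600) = 0.96622
Series ([0.96622] and C): 0.96622 × 0.76300 = 0.737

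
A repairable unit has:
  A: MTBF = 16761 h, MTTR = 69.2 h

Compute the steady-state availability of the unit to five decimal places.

0.99589

A(A) = MTBF/(MTBF+MTTR) = 16761/(16761+69.2) = 0.99589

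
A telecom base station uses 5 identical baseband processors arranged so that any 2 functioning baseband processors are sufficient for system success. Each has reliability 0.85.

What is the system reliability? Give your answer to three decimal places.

R = Σ_{i=2}^{5} C(5,i) p^i (1−p)^{5−i} with p = 0.85
C(5,2)·0.85^2·0.15^3 = 0.02438
C(5,3)·0.85^3·0.15^2 = 0.13818
C(5,4)·0.85^4·0.15^1 = 0.39150
C(5,5)·0.85^5·0.15^0 = 0.44371
Sum = 0.998

0.998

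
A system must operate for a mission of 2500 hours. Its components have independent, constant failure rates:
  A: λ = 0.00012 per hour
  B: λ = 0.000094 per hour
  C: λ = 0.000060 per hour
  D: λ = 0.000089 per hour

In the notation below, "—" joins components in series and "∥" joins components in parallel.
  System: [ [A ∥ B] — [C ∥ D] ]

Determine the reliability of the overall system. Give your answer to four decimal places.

R(A) = exp(−0.00012 × 2500) = 0.740818
R(B) = exp(−0.000094 × 2500) = 0.790571
R(C) = exp(−0.000060 × 2500) = 0.860708
R(D) = exp(−0.000089 × 2500) = 0.800515
Parallel (A and B): 1 − (1 − 0.740818)(1 − 0.790571) = 0.945720
Parallel (C and D): 1 − (1 − 0.860708)(1 − 0.800515) = 0.972213
Series ([0.945720] and [0.972213]): 0.945720 × 0.972213 = 0.9194

0.9194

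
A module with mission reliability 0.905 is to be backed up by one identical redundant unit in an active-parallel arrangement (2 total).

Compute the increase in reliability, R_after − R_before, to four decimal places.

0.0860

R_before = 0.905
R_after = 1 − (1 − 0.905)^2 = 0.9910
ΔR = 0.9910 − 0.905 = 0.0860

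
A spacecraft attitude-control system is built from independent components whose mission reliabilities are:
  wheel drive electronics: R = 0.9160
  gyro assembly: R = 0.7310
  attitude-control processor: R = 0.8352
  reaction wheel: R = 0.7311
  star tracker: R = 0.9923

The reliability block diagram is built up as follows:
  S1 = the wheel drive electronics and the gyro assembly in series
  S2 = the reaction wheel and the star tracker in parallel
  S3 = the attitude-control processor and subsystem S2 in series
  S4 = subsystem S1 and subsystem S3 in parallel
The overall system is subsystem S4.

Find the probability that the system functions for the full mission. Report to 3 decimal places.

0.945

Series (wheel drive electronics and gyro assembly): 0.91600 × 0.73100 = 0.66960
Parallel (reaction wheel and star tracker): 1 − (1 − 0.73110)(1 − 0.99230) = 0.99793
Series (attitude-control processor and [0.99793]): 0.83520 × 0.99793 = 0.83347
Parallel ([0.66960] and [0.83347]): 1 − (1 − 0.66960)(1 − 0.83347) = 0.945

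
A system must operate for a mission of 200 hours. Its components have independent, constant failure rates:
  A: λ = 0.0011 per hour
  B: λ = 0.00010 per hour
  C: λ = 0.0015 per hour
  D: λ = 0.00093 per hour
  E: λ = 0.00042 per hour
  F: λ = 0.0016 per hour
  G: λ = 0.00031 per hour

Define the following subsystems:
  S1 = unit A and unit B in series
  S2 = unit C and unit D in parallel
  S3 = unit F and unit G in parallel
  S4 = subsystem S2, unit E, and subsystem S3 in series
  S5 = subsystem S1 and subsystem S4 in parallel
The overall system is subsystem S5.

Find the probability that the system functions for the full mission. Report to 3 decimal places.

R(A) = exp(−0.0011 × 200) = 0.80252
R(B) = exp(−0.00010 × 200) = 0.98020
R(C) = exp(−0.0015 × 200) = 0.74082
R(D) = exp(−0.00093 × 200) = 0.83027
R(E) = exp(−0.00042 × 200) = 0.91943
R(F) = exp(−0.0016 × 200) = 0.72615
R(G) = exp(−0.00031 × 200) = 0.93988
Series (A and B): 0.80252 × 0.98020 = 0.78663
Parallel (C and D): 1 − (1 − 0.74082)(1 − 0.83027) = 0.95601
Parallel (F and G): 1 − (1 − 0.72615)(1 − 0.93988) = 0.98354
Series ([0.95601], E, and [0.98354]): 0.95601 × 0.91943 × 0.98354 = 0.86452
Parallel ([0.78663] and [0.86452]): 1 − (1 − 0.78663)(1 − 0.86452) = 0.971

0.971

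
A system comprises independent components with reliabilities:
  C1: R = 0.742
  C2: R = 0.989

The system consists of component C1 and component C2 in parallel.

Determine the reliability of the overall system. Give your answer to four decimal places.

Parallel (C1 and C2): 1 − (1 − 0.742000)(1 − 0.989000) = 0.9972

0.9972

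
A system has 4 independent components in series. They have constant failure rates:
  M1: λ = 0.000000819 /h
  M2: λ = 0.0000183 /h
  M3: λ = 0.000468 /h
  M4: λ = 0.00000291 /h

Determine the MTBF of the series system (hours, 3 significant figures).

2040

Series of exponential components: λ_sys = Σ λ_i
λ_sys = 0.000000819 + 0.0000183 + 0.000468 + 0.00000291 = 4.9003e-04 /h
MTBF = 1 / λ_sys = 2040 h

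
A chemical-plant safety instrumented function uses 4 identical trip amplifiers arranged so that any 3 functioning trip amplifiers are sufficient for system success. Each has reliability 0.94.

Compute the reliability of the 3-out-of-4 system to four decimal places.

R = Σ_{i=3}^{4} C(4,i) p^i (1−p)^{4−i} with p = 0.94
C(4,3)·0.94^3·0.06^1 = 0.199340
C(4,4)·0.94^4·0.06^0 = 0.780749
Sum = 0.9801

0.9801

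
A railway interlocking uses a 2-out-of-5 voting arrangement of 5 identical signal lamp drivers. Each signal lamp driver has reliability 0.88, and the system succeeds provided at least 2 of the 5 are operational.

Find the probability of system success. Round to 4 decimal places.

0.9991

R = Σ_{i=2}^{5} C(5,i) p^i (1−p)^{5−i} with p = 0.88
C(5,2)·0.88^2·0.12^3 = 0.013382
C(5,3)·0.88^3·0.12^2 = 0.098132
C(5,4)·0.88^4·0.12^1 = 0.359817
C(5,5)·0.88^5·0.12^0 = 0.527732
Sum = 0.9991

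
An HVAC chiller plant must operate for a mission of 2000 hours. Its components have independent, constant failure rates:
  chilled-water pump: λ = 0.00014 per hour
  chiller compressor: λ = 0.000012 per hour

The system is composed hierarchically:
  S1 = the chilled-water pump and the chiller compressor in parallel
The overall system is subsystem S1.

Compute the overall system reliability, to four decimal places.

R(chilled-water pump) = exp(−0.00014 × 2000) = 0.755784
R(chiller compressor) = exp(−0.000012 × 2000) = 0.976286
Parallel (chilled-water pump and chiller compressor): 1 − (1 − 0.755784)(1 − 0.976286) = 0.9942

0.9942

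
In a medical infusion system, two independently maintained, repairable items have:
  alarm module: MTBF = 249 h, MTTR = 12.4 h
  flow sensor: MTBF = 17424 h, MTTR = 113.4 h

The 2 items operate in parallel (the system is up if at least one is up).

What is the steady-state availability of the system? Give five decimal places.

0.99969

A(alarm module) = MTBF/(MTBF+MTTR) = 249/(249+12.4) = 0.952563
A(flow sensor) = MTBF/(MTBF+MTTR) = 17424/(17424+113.4) = 0.993534
Parallel availability: 1 − (1 − 0.952563)(1 − 0.993534) = 0.99969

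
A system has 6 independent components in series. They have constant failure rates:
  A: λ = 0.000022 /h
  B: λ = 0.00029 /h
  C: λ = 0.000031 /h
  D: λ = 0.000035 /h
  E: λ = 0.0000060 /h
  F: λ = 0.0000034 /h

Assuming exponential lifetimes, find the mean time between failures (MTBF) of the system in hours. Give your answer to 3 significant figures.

2580

Series of exponential components: λ_sys = Σ λ_i
λ_sys = 0.000022 + 0.00029 + 0.000031 + 0.000035 + 0.0000060 + 0.0000034 = 3.8740e-04 /h
MTBF = 1 / λ_sys = 2580 h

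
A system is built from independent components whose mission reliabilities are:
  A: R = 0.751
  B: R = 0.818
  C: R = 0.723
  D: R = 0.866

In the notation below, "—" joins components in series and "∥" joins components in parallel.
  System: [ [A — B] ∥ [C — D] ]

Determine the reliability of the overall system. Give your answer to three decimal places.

Series (A and B): 0.75100 × 0.81800 = 0.61432
Series (C and D): 0.72300 × 0.86600 = 0.62612
Parallel ([0.61432] and [0.62612]): 1 − (1 − 0.61432)(1 − 0.62612) = 0.856

0.856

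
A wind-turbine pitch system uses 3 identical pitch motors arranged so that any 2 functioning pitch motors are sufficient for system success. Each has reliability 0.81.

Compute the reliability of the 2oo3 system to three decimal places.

R = Σ_{i=2}^{3} C(3,i) p^i (1−p)^{3−i} with p = 0.81
C(3,2)·0.81^2·0.19^1 = 0.37398
C(3,3)·0.81^3·0.19^0 = 0.53144
Sum = 0.905

0.905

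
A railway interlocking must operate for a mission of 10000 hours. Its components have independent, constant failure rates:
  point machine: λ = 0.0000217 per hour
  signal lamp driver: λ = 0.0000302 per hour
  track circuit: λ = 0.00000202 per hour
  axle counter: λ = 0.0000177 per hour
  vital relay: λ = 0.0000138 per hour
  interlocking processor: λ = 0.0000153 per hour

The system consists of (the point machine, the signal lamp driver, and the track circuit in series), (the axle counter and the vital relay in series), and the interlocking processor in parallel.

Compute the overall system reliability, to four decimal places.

R(point machine) = exp(−0.0000217 × 10000) = 0.804930
R(signal lamp driver) = exp(−0.0000302 × 10000) = 0.739338
R(track circuit) = exp(−0.00000202 × 10000) = 0.980003
R(axle counter) = exp(−0.0000177 × 10000) = 0.837780
R(vital relay) = exp(−0.0000138 × 10000) = 0.871099
R(interlocking processor) = exp(−0.0000153 × 10000) = 0.858130
Series (point machine, signal lamp driver, and track circuit): 0.804930 × 0.739338 × 0.980003 = 0.583215
Series (axle counter and vital relay): 0.837780 × 0.871099 = 0.729789
Parallel ([0.583215], [0.729789], and interlocking processor): 1 − (1 − 0.583215)(1 − 0.729789)(1 − 0.858130) = 0.9840

0.9840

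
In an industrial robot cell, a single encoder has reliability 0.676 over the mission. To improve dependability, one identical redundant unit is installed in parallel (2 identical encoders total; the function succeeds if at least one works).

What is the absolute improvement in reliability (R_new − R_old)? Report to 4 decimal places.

R_before = 0.676
R_after = 1 − (1 − 0.676)^2 = 0.8950
ΔR = 0.8950 − 0.676 = 0.2190

0.2190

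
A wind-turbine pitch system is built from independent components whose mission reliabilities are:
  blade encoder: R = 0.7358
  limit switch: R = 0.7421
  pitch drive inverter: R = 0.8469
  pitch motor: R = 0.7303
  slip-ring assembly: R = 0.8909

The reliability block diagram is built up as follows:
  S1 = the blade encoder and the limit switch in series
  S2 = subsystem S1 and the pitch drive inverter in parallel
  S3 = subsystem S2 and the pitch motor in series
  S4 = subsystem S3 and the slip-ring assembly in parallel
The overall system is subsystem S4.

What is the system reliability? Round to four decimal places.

0.9650

Series (blade encoder and limit switch): 0.735800 × 0.742100 = 0.546037
Parallel ([0.546037] and pitch drive inverter): 1 − (1 − 0.546037)(1 − 0.846900) = 0.930498
Series ([0.930498] and pitch motor): 0.930498 × 0.730300 = 0.679543
Parallel ([0.679543] and slip-ring assembly): 1 − (1 − 0.679543)(1 − 0.890900) = 0.9650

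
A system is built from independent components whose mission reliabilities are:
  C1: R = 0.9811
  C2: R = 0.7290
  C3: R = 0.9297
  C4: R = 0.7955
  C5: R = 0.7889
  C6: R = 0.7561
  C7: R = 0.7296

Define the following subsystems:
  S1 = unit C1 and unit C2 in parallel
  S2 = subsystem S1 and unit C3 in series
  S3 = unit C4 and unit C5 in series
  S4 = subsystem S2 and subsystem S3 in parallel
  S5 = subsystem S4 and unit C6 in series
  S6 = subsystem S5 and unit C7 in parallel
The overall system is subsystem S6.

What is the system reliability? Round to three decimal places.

Parallel (C1 and C2): 1 − (1 − 0.98110)(1 − 0.72900) = 0.99488
Series ([0.99488] and C3): 0.99488 × 0.92970 = 0.92494
Series (C4 and C5): 0.79550 × 0.78890 = 0.62757
Parallel ([0.92494] and [0.62757]): 1 − (1 − 0.92494)(1 − 0.62757) = 0.97205
Series ([0.97205] and C6): 0.97205 × 0.75610 = 0.73497
Parallel ([0.73497] and C7): 1 − (1 − 0.73497)(1 − 0.72960) = 0.928

0.928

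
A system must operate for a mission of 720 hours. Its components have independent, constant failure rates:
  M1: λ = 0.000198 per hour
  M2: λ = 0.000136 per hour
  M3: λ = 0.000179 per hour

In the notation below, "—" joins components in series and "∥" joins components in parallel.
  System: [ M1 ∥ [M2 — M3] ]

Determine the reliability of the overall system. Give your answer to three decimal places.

R(M1) = exp(−0.000198 × 720) = 0.86714
R(M2) = exp(−0.000136 × 720) = 0.90672
R(M3) = exp(−0.000179 × 720) = 0.87908
Series (M2 and M3): 0.90672 × 0.87908 = 0.79708
Parallel (M1 and [0.79708]): 1 − (1 − 0.86714)(1 − 0.79708) = 0.973

0.973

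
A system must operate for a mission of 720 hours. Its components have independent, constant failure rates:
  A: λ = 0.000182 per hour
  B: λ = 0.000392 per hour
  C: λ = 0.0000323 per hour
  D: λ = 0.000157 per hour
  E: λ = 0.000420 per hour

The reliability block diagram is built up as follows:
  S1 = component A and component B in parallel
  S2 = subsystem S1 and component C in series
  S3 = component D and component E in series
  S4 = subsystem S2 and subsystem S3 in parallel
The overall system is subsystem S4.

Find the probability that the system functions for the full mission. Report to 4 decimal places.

0.9822

R(A) = exp(−0.000182 × 720) = 0.877183
R(B) = exp(−0.000392 × 720) = 0.754093
R(C) = exp(−0.0000323 × 720) = 0.977012
R(D) = exp(−0.000157 × 720) = 0.893115
R(E) = exp(−0.000420 × 720) = 0.739042
Parallel (A and B): 1 − (1 − 0.877183)(1 − 0.754093) = 0.969798
Series ([0.969798] and C): 0.969798 × 0.977012 = 0.947504
Series (D and E): 0.893115 × 0.739042 = 0.660049
Parallel ([0.947504] and [0.660049]): 1 − (1 − 0.947504)(1 − 0.660049) = 0.9822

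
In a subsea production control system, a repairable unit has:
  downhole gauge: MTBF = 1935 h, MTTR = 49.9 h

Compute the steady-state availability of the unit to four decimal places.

0.9749

A(downhole gauge) = MTBF/(MTBF+MTTR) = 1935/(1935+49.9) = 0.9749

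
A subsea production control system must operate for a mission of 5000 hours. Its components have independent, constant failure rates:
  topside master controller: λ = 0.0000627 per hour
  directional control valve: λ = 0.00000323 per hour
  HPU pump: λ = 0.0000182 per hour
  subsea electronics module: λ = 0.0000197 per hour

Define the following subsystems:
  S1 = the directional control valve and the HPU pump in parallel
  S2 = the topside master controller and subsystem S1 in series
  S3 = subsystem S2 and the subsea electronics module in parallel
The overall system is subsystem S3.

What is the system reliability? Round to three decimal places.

0.975

R(topside master controller) = exp(−0.0000627 × 5000) = 0.73088
R(directional control valve) = exp(−0.00000323 × 5000) = 0.98398
R(HPU pump) = exp(−0.0000182 × 5000) = 0.91302
R(subsea electronics module) = exp(−0.0000197 × 5000) = 0.90620
Parallel (directional control valve and HPU pump): 1 − (1 − 0.98398)(1 − 0.91302) = 0.99861
Series (topside master controller and [0.99861]): 0.73088 × 0.99861 = 0.72986
Parallel ([0.72986] and subsea electronics module): 1 − (1 − 0.72986)(1 − 0.90620) = 0.975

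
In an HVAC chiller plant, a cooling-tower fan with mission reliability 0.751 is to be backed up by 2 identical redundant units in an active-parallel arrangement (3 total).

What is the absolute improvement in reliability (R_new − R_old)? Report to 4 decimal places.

0.2336

R_before = 0.751
R_after = 1 − (1 − 0.751)^3 = 0.9846
ΔR = 0.9846 − 0.751 = 0.2336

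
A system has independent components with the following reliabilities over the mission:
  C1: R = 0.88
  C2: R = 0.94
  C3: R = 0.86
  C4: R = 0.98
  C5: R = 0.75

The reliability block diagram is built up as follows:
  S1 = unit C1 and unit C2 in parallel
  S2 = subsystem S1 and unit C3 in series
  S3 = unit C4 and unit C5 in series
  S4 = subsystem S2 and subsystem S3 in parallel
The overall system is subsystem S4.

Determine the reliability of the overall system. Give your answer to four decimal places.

0.9613

Parallel (C1 and C2): 1 − (1 − 0.880000)(1 − 0.940000) = 0.992800
Series ([0.992800] and C3): 0.992800 × 0.860000 = 0.853808
Series (C4 and C5): 0.980000 × 0.750000 = 0.735000
Parallel ([0.853808] and [0.735000]): 1 − (1 − 0.853808)(1 − 0.735000) = 0.9613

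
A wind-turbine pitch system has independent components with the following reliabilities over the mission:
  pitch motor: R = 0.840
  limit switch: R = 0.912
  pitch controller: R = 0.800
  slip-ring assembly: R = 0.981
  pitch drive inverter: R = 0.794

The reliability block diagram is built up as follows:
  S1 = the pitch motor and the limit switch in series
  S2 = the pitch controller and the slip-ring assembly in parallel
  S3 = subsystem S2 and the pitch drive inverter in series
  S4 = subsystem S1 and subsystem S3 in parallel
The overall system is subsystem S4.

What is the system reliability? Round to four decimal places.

0.9511

Series (pitch motor and limit switch): 0.840000 × 0.912000 = 0.766080
Parallel (pitch controller and slip-ring assembly): 1 − (1 − 0.800000)(1 − 0.981000) = 0.996200
Series ([0.996200] and pitch drive inverter): 0.996200 × 0.794000 = 0.790983
Parallel ([0.766080] and [0.790983]): 1 − (1 − 0.766080)(1 − 0.790983) = 0.9511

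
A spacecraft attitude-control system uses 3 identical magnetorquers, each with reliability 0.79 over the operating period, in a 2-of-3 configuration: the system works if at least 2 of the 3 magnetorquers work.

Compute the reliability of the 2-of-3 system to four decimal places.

0.8862

R = Σ_{i=2}^{3} C(3,i) p^i (1−p)^{3−i} with p = 0.79
C(3,2)·0.79^2·0.21^1 = 0.393183
C(3,3)·0.79^3·0.21^0 = 0.493039
Sum = 0.8862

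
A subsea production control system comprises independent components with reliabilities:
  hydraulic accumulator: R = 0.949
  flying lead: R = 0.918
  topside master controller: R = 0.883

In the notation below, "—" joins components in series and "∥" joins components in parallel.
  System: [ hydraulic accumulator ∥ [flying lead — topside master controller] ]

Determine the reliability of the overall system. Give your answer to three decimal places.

0.990

Series (flying lead and topside master controller): 0.91800 × 0.88300 = 0.81059
Parallel (hydraulic accumulator and [0.81059]): 1 − (1 − 0.94900)(1 − 0.81059) = 0.990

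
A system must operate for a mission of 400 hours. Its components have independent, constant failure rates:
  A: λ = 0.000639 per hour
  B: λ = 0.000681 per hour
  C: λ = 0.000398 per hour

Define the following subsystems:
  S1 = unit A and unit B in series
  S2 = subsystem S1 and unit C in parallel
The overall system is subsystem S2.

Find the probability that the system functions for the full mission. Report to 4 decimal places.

R(A) = exp(−0.000639 × 400) = 0.774452
R(B) = exp(−0.000681 × 400) = 0.761550
R(C) = exp(−0.000398 × 400) = 0.852826
Series (A and B): 0.774452 × 0.761550 = 0.589784
Parallel ([0.589784] and C): 1 − (1 − 0.589784)(1 − 0.852826) = 0.9396

0.9396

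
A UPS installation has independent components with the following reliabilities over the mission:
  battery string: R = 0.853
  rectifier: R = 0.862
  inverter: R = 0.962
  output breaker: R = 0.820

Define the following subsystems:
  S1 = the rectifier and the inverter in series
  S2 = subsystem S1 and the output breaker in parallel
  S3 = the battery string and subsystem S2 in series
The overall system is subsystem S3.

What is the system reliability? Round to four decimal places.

Series (rectifier and inverter): 0.862000 × 0.962000 = 0.829244
Parallel ([0.829244] and output breaker): 1 − (1 − 0.829244)(1 − 0.820000) = 0.969264
Series (battery string and [0.969264]): 0.853000 × 0.969264 = 0.8268

0.8268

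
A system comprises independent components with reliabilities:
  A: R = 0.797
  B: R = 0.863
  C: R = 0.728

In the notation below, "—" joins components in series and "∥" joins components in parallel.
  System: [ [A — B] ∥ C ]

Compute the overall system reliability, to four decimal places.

0.9151

Series (A and B): 0.797000 × 0.863000 = 0.687811
Parallel ([0.687811] and C): 1 − (1 − 0.687811)(1 − 0.728000) = 0.9151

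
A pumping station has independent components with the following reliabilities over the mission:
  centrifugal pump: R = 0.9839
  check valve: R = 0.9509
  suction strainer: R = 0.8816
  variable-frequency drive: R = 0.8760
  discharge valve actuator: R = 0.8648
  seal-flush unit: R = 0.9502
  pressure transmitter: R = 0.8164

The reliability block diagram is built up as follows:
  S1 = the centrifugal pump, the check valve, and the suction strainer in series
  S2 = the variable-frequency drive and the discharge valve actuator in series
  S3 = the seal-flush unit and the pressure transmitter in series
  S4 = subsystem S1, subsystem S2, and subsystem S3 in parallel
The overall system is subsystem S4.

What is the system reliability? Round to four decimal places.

Series (centrifugal pump, check valve, and suction strainer): 0.983900 × 0.950900 × 0.881600 = 0.824817
Series (variable-frequency drive and discharge valve actuator): 0.876000 × 0.864800 = 0.757565
Series (seal-flush unit and pressure transmitter): 0.950200 × 0.816400 = 0.775743
Parallel ([0.824817], [0.757565], and [0.775743]): 1 − (1 − 0.824817)(1 − 0.757565)(1 − 0.775743) = 0.9905

0.9905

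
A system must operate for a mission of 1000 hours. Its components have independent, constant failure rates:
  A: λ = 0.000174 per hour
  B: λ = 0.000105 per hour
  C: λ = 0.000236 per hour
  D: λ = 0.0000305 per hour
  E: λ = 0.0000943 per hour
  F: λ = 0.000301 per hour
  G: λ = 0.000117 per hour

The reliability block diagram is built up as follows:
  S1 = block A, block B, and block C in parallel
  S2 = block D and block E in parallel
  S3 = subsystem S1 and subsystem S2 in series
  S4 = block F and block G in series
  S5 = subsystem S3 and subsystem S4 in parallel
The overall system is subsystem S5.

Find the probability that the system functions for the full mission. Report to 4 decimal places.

0.9979

R(A) = exp(−0.000174 × 1000) = 0.840297
R(B) = exp(−0.000105 × 1000) = 0.900325
R(C) = exp(−0.000236 × 1000) = 0.789781
R(D) = exp(−0.0000305 × 1000) = 0.969960
R(E) = exp(−0.0000943 × 1000) = 0.910010
R(F) = exp(−0.000301 × 1000) = 0.740078
R(G) = exp(−0.000117 × 1000) = 0.889585
Parallel (A, B, and C): 1 − (1 − 0.840297)(1 − 0.900325)(1 − 0.789781) = 0.996654
Parallel (D and E): 1 − (1 − 0.969960)(1 − 0.910010) = 0.997297
Series ([0.996654] and [0.997297]): 0.996654 × 0.997297 = 0.993960
Series (F and G): 0.740078 × 0.889585 = 0.658362
Parallel ([0.993960] and [0.658362]): 1 − (1 − 0.993960)(1 − 0.658362) = 0.9979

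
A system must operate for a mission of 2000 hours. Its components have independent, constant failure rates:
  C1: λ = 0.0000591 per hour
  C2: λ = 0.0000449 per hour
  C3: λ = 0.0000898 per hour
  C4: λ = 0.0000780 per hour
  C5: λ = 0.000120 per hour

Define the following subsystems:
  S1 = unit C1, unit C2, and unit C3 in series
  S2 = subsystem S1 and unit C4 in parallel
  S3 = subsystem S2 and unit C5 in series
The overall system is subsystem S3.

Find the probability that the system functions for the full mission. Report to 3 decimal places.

0.750

R(C1) = exp(−0.0000591 × 2000) = 0.88852
R(C2) = exp(−0.0000449 × 2000) = 0.91411
R(C3) = exp(−0.0000898 × 2000) = 0.83560
R(C4) = exp(−0.0000780 × 2000) = 0.85556
R(C5) = exp(−0.000120 × 2000) = 0.78663
Series (C1, C2, and C3): 0.88852 × 0.91411 × 0.83560 = 0.67868
Parallel ([0.67868] and C4): 1 − (1 − 0.67868)(1 − 0.85556) = 0.95359
Series ([0.95359] and C5): 0.95359 × 0.78663 = 0.750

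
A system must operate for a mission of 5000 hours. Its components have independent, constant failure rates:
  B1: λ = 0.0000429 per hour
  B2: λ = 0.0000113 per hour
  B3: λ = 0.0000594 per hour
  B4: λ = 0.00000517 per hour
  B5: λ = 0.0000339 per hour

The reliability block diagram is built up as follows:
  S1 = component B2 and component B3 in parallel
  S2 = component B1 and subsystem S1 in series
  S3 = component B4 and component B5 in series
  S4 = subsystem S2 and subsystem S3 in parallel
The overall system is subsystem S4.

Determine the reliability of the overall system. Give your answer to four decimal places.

0.9637

R(B1) = exp(−0.0000429 × 5000) = 0.806945
R(B2) = exp(−0.0000113 × 5000) = 0.945066
R(B3) = exp(−0.0000594 × 5000) = 0.743044
R(B4) = exp(−0.00000517 × 5000) = 0.974481
R(B5) = exp(−0.0000339 × 5000) = 0.844087
Parallel (B2 and B3): 1 − (1 − 0.945066)(1 − 0.743044) = 0.985884
Series (B1 and [0.985884]): 0.806945 × 0.985884 = 0.795554
Series (B4 and B5): 0.974481 × 0.844087 = 0.822547
Parallel ([0.795554] and [0.822547]): 1 − (1 − 0.795554)(1 − 0.822547) = 0.9637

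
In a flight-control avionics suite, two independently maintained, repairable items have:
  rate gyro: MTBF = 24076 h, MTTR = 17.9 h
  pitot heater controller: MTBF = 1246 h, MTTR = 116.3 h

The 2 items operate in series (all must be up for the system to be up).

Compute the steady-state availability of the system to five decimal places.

0.91395

A(rate gyro) = MTBF/(MTBF+MTTR) = 24076/(24076+17.9) = 0.999257
A(pitot heater controller) = MTBF/(MTBF+MTTR) = 1246/(1246+116.3) = 0.914630
Series availability: 0.999257 × 0.914630 = 0.91395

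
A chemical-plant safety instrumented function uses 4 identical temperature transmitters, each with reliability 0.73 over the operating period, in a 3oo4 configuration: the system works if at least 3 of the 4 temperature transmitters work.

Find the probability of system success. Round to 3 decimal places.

R = Σ_{i=3}^{4} C(4,i) p^i (1−p)^{4−i} with p = 0.73
C(4,3)·0.73^3·0.27^1 = 0.42014
C(4,4)·0.73^4·0.27^0 = 0.28398
Sum = 0.704

0.704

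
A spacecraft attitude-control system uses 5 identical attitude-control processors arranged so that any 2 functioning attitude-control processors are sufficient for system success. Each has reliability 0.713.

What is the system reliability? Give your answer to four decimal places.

R = Σ_{i=2}^{5} C(5,i) p^i (1−p)^{5−i} with p = 0.713
C(5,2)·0.713^2·0.287^3 = 0.120178
C(5,3)·0.713^3·0.287^2 = 0.298561
C(5,4)·0.713^4·0.287^1 = 0.370860
C(5,5)·0.713^5·0.287^0 = 0.184267
Sum = 0.9739

0.9739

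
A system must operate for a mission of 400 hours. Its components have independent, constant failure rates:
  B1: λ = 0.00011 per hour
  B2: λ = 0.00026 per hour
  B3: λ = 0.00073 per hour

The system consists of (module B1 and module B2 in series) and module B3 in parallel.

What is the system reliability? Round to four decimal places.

R(B1) = exp(−0.00011 × 400) = 0.956954
R(B2) = exp(−0.00026 × 400) = 0.901225
R(B3) = exp(−0.00073 × 400) = 0.746769
Series (B1 and B2): 0.956954 × 0.901225 = 0.862431
Parallel ([0.862431] and B3): 1 − (1 − 0.862431)(1 − 0.746769) = 0.9652

0.9652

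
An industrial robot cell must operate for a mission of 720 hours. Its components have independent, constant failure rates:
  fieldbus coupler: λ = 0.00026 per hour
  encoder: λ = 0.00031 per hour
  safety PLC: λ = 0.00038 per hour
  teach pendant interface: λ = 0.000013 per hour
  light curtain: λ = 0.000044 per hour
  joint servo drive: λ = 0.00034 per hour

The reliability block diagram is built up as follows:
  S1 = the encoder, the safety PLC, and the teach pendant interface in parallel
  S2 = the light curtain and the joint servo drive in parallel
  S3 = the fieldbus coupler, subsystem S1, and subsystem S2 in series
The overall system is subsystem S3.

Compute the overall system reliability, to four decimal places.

0.8233

R(fieldbus coupler) = exp(−0.00026 × 720) = 0.829278
R(encoder) = exp(−0.00031 × 720) = 0.799955
R(safety PLC) = exp(−0.00038 × 720) = 0.760636
R(teach pendant interface) = exp(−0.000013 × 720) = 0.990684
R(light curtain) = exp(−0.000044 × 720) = 0.968817
R(joint servo drive) = exp(−0.00034 × 720) = 0.782861
Parallel (encoder, safety PLC, and teach pendant interface): 1 − (1 − 0.799955)(1 − 0.760636)(1 − 0.990684) = 0.999554
Parallel (light curtain and joint servo drive): 1 − (1 − 0.968817)(1 − 0.782861) = 0.993229
Series (fieldbus coupler, [0.999554], and [0.993229]): 0.829278 × 0.999554 × 0.993229 = 0.8233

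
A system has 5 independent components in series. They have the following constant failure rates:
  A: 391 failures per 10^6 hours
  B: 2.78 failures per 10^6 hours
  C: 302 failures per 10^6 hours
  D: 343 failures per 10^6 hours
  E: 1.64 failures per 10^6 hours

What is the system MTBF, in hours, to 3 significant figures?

961

Series of exponential components: λ_sys = Σ λ_i
λ_sys = 0.000391 + 0.00000278 + 0.000302 + 0.000343 + 0.00000164 = 1.0404e-03 /h
MTBF = 1 / λ_sys = 961 h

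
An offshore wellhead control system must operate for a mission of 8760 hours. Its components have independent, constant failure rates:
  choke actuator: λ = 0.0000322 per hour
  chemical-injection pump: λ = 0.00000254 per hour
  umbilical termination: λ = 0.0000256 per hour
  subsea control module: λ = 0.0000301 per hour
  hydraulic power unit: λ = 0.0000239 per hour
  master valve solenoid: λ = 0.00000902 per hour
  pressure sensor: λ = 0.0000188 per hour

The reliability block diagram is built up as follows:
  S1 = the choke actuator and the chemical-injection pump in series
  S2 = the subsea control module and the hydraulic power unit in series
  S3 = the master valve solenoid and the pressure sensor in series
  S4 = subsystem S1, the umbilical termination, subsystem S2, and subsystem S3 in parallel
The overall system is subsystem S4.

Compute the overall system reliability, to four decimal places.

R(choke actuator) = exp(−0.0000322 × 8760) = 0.754219
R(chemical-injection pump) = exp(−0.00000254 × 8760) = 0.977995
R(umbilical termination) = exp(−0.0000256 × 8760) = 0.799111
R(subsea control module) = exp(−0.0000301 × 8760) = 0.768222
R(hydraulic power unit) = exp(−0.0000239 × 8760) = 0.811100
R(master valve solenoid) = exp(−0.00000902 × 8760) = 0.924026
R(pressure sensor) = exp(−0.0000188 × 8760) = 0.848158
Series (choke actuator and chemical-injection pump): 0.754219 × 0.977995 = 0.737622
Series (subsea control module and hydraulic power unit): 0.768222 × 0.811100 = 0.623105
Series (master valve solenoid and pressure sensor): 0.924026 × 0.848158 = 0.783720
Parallel ([0.737622], umbilical termination, [0.623105], and [0.783720]): 1 − (1 − 0.737622)(1 − 0.799111)(1 − 0.623105)(1 − 0.783720) = 0.9957

0.9957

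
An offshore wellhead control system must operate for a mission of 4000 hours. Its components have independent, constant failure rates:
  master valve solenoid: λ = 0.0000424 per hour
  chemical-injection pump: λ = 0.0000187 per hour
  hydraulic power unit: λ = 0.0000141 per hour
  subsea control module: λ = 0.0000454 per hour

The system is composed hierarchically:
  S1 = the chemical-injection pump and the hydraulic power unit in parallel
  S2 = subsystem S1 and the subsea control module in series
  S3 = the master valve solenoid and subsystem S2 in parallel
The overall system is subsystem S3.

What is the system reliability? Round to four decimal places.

0.9736

R(master valve solenoid) = exp(−0.0000424 × 4000) = 0.844002
R(chemical-injection pump) = exp(−0.0000187 × 4000) = 0.927929
R(hydraulic power unit) = exp(−0.0000141 × 4000) = 0.945161
R(subsea control module) = exp(−0.0000454 × 4000) = 0.833935
Parallel (chemical-injection pump and hydraulic power unit): 1 − (1 − 0.927929)(1 − 0.945161) = 0.996048
Series ([0.996048] and subsea control module): 0.996048 × 0.833935 = 0.830639
Parallel (master valve solenoid and [0.830639]): 1 − (1 − 0.844002)(1 − 0.830639) = 0.9736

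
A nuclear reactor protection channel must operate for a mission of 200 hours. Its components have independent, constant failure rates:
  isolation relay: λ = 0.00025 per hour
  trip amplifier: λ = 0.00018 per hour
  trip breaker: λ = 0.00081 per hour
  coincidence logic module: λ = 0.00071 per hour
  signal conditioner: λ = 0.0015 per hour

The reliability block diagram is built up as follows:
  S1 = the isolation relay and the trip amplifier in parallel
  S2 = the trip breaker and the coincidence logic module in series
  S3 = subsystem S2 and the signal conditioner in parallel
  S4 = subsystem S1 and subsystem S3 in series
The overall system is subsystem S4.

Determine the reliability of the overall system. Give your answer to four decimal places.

0.9305

R(isolation relay) = exp(−0.00025 × 200) = 0.951229
R(trip amplifier) = exp(−0.00018 × 200) = 0.964640
R(trip breaker) = exp(−0.00081 × 200) = 0.850441
R(coincidence logic module) = exp(−0.00071 × 200) = 0.867621
R(signal conditioner) = exp(−0.0015 × 200) = 0.740818
Parallel (isolation relay and trip amplifier): 1 − (1 − 0.951229)(1 − 0.964640) = 0.998275
Series (trip breaker and coincidence logic module): 0.850441 × 0.867621 = 0.737860
Parallel ([0.737860] and signal conditioner): 1 − (1 − 0.737860)(1 − 0.740818) = 0.932058
Series ([0.998275] and [0.932058]): 0.998275 × 0.932058 = 0.9305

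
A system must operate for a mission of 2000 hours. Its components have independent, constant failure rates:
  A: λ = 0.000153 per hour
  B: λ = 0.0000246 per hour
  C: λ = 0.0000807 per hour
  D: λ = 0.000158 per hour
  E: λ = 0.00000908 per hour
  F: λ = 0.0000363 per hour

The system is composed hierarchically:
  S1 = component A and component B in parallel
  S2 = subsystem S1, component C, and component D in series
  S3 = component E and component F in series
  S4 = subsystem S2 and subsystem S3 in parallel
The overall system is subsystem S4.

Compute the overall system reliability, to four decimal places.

R(A) = exp(−0.000153 × 2000) = 0.736387
R(B) = exp(−0.0000246 × 2000) = 0.951991
R(C) = exp(−0.0000807 × 2000) = 0.850952
R(D) = exp(−0.000158 × 2000) = 0.729059
R(E) = exp(−0.00000908 × 2000) = 0.982004
R(F) = exp(−0.0000363 × 2000) = 0.929973
Parallel (A and B): 1 − (1 − 0.736387)(1 − 0.951991) = 0.987344
Series ([0.987344], C, and D): 0.987344 × 0.850952 × 0.729059 = 0.612543
Series (E and F): 0.982004 × 0.929973 = 0.913237
Parallel ([0.612543] and [0.913237]): 1 − (1 − 0.612543)(1 − 0.913237) = 0.9664

0.9664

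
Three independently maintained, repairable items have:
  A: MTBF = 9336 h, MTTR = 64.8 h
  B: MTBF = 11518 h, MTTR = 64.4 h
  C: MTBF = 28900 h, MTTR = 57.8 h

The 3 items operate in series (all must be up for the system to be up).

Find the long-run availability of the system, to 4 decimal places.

A(A) = MTBF/(MTBF+MTTR) = 9336/(9336+64.8) = 0.993107
A(B) = MTBF/(MTBF+MTTR) = 11518/(11518+64.4) = 0.994440
A(C) = MTBF/(MTBF+MTTR) = 28900/(28900+57.8) = 0.998004
Series availability: 0.993107 × 0.994440 × 0.998004 = 0.9856

0.9856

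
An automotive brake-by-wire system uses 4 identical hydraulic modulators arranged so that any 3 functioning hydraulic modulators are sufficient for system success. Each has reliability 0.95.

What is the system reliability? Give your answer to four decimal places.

R = Σ_{i=3}^{4} C(4,i) p^i (1−p)^{4−i} with p = 0.95
C(4,3)·0.95^3·0.05^1 = 0.171475
C(4,4)·0.95^4·0.05^0 = 0.814506
Sum = 0.9860

0.9860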